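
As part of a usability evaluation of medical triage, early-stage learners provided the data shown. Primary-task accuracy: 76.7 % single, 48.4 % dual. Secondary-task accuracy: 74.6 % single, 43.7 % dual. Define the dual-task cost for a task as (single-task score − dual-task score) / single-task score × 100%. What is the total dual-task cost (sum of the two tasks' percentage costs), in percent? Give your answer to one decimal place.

78.3

Primary cost = (76.7 − 48.4) / 76.7 × 100% = 36.8970%.
Secondary cost = (74.6 − 43.7) / 74.6 × 100% = 41.4209%.
Total = 36.8970% + 41.4209% = 78.3179% ≈ 78.3%.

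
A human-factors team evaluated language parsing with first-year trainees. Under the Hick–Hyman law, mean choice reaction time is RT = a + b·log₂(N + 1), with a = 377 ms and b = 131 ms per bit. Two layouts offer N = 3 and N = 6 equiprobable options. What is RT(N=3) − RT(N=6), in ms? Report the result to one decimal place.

RT(3) = 377 + 131·log₂(4) = 377 + 131·2.0000 = 639.0000 ms.
RT(6) = 377 + 131·log₂(7) = 377 + 131·2.8074 = 744.7694 ms.
Difference = 639.0000 − 744.7694 = -105.7694 ≈ -105.8 ms.

-105.8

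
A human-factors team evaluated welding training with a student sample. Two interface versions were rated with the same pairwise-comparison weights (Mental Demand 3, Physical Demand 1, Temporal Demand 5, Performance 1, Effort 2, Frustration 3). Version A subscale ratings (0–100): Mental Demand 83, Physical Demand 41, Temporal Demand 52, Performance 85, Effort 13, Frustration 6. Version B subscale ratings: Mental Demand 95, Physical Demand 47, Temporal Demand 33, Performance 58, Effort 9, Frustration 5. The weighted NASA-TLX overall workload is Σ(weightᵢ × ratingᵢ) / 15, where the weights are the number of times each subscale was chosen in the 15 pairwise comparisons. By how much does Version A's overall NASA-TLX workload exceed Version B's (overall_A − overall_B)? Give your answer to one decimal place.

6.1

Version A weighted sum = 3·83 + 1·41 + 5·52 + 1·85 + 2·13 + 3·6 = 249 + 41 + 260 + 85 + 26 + 18 = 679; overall_A = 679/15 = 45.2667.
Version B weighted sum = 3·95 + 1·47 + 5·33 + 1·58 + 2·9 + 3·5 = 285 + 47 + 165 + 58 + 18 + 15 = 588; overall_B = 588/15 = 39.2000.
Difference = 45.2667 − 39.2000 = 6.0667 ≈ 6.1.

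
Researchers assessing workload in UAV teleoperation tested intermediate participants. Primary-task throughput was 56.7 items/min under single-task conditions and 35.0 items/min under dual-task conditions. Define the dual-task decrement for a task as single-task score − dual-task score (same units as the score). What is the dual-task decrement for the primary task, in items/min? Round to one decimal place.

21.7

Decrement = 56.7 − 35.0 = 21.7000 items/min ≈ 21.7 items/min.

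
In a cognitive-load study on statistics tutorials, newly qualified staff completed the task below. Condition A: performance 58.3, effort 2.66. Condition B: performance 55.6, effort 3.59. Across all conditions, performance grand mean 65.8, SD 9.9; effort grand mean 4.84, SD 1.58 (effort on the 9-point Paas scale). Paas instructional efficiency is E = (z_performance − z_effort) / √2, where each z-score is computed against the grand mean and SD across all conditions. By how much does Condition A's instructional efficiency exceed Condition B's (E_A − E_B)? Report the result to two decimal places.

0.61

Condition A: z_P = (58.3 − 65.8)/9.9 = -0.7576; z_E = (2.66 − 4.84)/1.58 = -1.3797; E_A = (-0.7576 − (-1.3797))/√2 = 0.4399.
Condition B: z_P = (55.6 − 65.8)/9.9 = -1.0303; z_E = (3.59 − 4.84)/1.58 = -0.7911; E_B = (-1.0303 − (-0.7911))/√2 = -0.1691.
E_A − E_B = 0.4399 − (-0.1691) = 0.6090 ≈ 0.61.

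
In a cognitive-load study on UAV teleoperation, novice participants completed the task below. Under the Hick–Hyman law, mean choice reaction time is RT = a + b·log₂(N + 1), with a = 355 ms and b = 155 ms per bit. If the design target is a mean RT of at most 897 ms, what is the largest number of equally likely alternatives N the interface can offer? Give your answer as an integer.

Set 355 + 155·log₂(N + 1) ≤ 897.
log₂(N + 1) ≤ (897 − 355) / 155 = 3.4968.
N + 1 ≤ 2^3.4968 = 11.2886.
N ≤ 10.2886, so the largest integer N is 10.

10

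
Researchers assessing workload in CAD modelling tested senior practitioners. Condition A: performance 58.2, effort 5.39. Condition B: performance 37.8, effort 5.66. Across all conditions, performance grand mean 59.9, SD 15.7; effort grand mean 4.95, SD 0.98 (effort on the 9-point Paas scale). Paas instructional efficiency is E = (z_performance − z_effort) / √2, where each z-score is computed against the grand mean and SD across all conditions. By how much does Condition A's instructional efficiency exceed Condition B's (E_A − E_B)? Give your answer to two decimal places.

Condition A: z_P = (58.2 − 59.9)/15.7 = -0.1083; z_E = (5.39 − 4.95)/0.98 = 0.4490; E_A = (-0.1083 − 0.4490)/√2 = -0.3941.
Condition B: z_P = (37.8 − 59.9)/15.7 = -1.4076; z_E = (5.66 − 4.95)/0.98 = 0.7245; E_B = (-1.4076 − 0.7245)/√2 = -1.5076.
E_A − E_B = -0.3941 − (-1.5076) = 1.1135 ≈ 1.11.

1.11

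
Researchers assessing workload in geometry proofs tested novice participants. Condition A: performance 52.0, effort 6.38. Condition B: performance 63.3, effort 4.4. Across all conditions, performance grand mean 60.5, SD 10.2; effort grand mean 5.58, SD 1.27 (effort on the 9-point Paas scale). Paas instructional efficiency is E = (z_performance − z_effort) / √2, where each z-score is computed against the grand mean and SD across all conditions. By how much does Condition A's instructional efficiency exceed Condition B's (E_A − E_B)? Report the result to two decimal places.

Condition A: z_P = (52.0 − 60.5)/10.2 = -0.8333; z_E = (6.38 − 5.58)/1.27 = 0.6299; E_A = (-0.8333 − 0.6299)/√2 = -1.0346.
Condition B: z_P = (63.3 − 60.5)/10.2 = 0.2745; z_E = (4.4 − 5.58)/1.27 = -0.9291; E_B = (0.2745 − (-0.9291))/√2 = 0.8511.
E_A − E_B = -1.0346 − 0.8511 = -1.8857 ≈ -1.89.

-1.89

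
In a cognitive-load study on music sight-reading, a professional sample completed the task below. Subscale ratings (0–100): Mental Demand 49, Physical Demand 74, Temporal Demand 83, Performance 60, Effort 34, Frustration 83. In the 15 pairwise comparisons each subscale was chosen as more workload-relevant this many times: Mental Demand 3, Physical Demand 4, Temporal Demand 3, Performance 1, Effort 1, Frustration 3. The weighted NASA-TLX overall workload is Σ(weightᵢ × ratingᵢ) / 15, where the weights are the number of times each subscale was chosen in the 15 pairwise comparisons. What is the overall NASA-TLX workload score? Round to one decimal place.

The tallies are the weights (they sum to 15).
Weighted sum = 3·49 + 4·74 + 3·83 + 1·60 + 1·34 + 3·83
            = 147 + 296 + 249 + 60 + 34 + 249 = 1035.
Overall workload = 1035 / 15 = 69.0000 ≈ 69.0.

69.0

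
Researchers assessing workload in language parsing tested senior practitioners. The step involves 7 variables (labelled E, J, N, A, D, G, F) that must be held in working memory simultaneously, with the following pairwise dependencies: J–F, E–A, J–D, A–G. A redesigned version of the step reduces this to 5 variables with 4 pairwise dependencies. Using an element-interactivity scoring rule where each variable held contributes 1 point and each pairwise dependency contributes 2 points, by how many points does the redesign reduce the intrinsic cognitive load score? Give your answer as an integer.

2

Original: 7 × 1 + 4 × 2 = 7 + 8 = 15.
Redesigned: 5 × 1 + 4 × 2 = 5 + 8 = 13.
Reduction = 15 − 13 = 2.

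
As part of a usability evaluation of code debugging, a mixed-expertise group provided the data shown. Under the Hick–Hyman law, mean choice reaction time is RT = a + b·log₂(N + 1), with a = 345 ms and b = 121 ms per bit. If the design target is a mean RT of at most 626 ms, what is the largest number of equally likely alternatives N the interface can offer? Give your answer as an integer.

4

Set 345 + 121·log₂(N + 1) ≤ 626.
log₂(N + 1) ≤ (626 − 345) / 121 = 2.3223.
N + 1 ≤ 2^2.3223 = 5.0013.
N ≤ 4.0013, so the largest integer N is 4.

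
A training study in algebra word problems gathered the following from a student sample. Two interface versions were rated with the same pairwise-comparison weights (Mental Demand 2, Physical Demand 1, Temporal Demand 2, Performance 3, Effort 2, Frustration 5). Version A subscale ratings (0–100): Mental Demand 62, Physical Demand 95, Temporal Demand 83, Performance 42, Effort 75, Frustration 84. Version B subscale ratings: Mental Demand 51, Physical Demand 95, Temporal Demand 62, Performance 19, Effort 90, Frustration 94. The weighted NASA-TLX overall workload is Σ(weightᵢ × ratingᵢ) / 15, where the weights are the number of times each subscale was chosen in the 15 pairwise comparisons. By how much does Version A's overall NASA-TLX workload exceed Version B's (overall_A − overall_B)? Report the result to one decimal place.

Version A weighted sum = 2·62 + 1·95 + 2·83 + 3·42 + 2·75 + 5·84 = 124 + 95 + 166 + 126 + 150 + 420 = 1081; overall_A = 1081/15 = 72.0667.
Version B weighted sum = 2·51 + 1·95 + 2·62 + 3·19 + 2·90 + 5·94 = 102 + 95 + 124 + 57 + 180 + 470 = 1028; overall_B = 1028/15 = 68.5333.
Difference = 72.0667 − 68.5333 = 3.5334 ≈ 3.5.

3.5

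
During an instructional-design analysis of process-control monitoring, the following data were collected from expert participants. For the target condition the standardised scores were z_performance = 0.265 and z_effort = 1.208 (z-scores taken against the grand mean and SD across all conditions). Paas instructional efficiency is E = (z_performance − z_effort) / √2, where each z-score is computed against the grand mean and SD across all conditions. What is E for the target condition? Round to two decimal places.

z_P − z_E = 0.265 − 1.208 = -0.9430.
E = -0.9430 / √2 = -0.9430 / 1.41421 = -0.6668 ≈ -0.67.

-0.67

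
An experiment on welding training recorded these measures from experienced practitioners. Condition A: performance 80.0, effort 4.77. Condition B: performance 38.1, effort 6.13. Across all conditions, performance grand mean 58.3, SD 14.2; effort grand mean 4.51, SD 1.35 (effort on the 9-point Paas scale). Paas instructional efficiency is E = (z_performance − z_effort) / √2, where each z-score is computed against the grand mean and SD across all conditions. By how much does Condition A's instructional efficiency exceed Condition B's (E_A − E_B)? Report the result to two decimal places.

2.80

Condition A: z_P = (80.0 − 58.3)/14.2 = 1.5282; z_E = (4.77 − 4.51)/1.35 = 0.1926; E_A = (1.5282 − 0.1926)/√2 = 0.9444.
Condition B: z_P = (38.1 − 58.3)/14.2 = -1.4225; z_E = (6.13 − 4.51)/1.35 = 1.2000; E_B = (-1.4225 − 1.2000)/√2 = -1.8544.
E_A − E_B = 0.9444 − (-1.8544) = 2.7988 ≈ 2.80.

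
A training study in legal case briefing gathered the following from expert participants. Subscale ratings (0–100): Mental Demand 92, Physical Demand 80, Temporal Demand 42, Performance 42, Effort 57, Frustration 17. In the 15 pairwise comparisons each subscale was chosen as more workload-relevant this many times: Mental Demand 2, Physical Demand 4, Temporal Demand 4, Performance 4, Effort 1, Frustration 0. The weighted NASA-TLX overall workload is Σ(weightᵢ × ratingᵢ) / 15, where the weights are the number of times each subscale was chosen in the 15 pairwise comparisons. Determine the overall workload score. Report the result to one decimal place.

59.8

The tallies are the weights (they sum to 15).
Weighted sum = 2·92 + 4·80 + 4·42 + 4·42 + 1·57 + 0·17
            = 184 + 320 + 168 + 168 + 57 + 0 = 897.
Overall workload = 897 / 15 = 59.8000 ≈ 59.8.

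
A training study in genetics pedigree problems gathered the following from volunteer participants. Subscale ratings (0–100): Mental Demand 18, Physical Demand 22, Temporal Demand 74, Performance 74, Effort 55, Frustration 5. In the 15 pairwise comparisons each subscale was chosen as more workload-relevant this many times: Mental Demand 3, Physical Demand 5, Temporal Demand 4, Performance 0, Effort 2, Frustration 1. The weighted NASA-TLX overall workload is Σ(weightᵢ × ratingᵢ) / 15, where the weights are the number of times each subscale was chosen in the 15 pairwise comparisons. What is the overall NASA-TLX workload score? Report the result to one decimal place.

The tallies are the weights (they sum to 15).
Weighted sum = 3·18 + 5·22 + 4·74 + 0·74 + 2·55 + 1·5
            = 54 + 110 + 296 + 0 + 110 + 5 = 575.
Overall workload = 575 / 15 = 38.3333 ≈ 38.3.

38.3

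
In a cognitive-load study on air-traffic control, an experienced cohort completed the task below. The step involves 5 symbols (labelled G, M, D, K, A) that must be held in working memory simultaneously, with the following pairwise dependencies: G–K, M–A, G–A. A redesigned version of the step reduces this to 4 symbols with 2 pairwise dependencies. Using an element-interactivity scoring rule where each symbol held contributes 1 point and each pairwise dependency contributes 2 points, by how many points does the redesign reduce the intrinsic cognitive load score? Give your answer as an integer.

Original: 5 × 1 + 3 × 2 = 5 + 6 = 11.
Redesigned: 4 × 1 + 2 × 2 = 4 + 4 = 8.
Reduction = 11 − 8 = 3.

3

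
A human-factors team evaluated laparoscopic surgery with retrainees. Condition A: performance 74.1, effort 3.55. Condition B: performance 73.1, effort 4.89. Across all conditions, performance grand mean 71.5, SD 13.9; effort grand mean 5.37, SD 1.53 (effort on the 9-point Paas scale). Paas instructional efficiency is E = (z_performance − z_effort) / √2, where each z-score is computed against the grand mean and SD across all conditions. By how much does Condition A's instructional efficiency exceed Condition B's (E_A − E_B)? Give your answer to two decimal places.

Condition A: z_P = (74.1 − 71.5)/13.9 = 0.1871; z_E = (3.55 − 5.37)/1.53 = -1.1895; E_A = (0.1871 − (-1.1895))/√2 = 0.9734.
Condition B: z_P = (73.1 − 71.5)/13.9 = 0.1151; z_E = (4.89 − 5.37)/1.53 = -0.3137; E_B = (0.1151 − (-0.3137))/√2 = 0.3032.
E_A − E_B = 0.9734 − 0.3032 = 0.6702 ≈ 0.67.

0.67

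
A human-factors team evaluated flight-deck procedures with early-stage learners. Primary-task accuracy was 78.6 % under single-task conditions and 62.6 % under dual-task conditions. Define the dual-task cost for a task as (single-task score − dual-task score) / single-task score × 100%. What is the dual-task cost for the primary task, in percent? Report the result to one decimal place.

Cost = (78.6 − 62.6) / 78.6 × 100%
     = 16.0000 / 78.6 × 100% = 20.3562%.
≈ 20.4%.

20.4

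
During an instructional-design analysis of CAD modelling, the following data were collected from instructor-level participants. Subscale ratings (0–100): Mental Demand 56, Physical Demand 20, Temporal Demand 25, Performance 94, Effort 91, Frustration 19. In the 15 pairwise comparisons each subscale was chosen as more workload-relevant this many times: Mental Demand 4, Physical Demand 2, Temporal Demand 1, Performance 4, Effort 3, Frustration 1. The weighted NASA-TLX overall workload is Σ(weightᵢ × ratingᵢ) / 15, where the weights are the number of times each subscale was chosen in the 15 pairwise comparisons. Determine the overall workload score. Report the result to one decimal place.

63.8

The tallies are the weights (they sum to 15).
Weighted sum = 4·56 + 2·20 + 1·25 + 4·94 + 3·91 + 1·19
            = 224 + 40 + 25 + 376 + 273 + 19 = 957.
Overall workload = 957 / 15 = 63.8000 ≈ 63.8.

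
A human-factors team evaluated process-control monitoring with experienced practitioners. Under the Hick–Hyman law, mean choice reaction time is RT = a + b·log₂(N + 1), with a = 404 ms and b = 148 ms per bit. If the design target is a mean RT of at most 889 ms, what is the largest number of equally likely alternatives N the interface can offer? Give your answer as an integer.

8

Set 404 + 148·log₂(N + 1) ≤ 889.
log₂(N + 1) ≤ (889 − 404) / 148 = 3.2770.
N + 1 ≤ 2^3.2770 = 9.6934.
N ≤ 8.6934, so the largest integer N is 8.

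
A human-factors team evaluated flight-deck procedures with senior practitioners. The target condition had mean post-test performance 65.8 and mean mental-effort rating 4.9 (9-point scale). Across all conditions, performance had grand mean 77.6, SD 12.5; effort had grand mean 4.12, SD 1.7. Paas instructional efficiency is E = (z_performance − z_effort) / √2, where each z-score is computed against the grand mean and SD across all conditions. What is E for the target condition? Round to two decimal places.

z_performance = (65.8 − 77.6) / 12.5 = -11.8000 / 12.5 = -0.9440.
z_effort = (4.9 − 4.12) / 1.7 = 0.7800 / 1.7 = 0.4588.
z_P − z_E = -0.9440 − 0.4588 = -1.4028.
E = -1.4028 / √2 = -1.4028 / 1.41421 = -0.9919 ≈ -0.99.

-0.99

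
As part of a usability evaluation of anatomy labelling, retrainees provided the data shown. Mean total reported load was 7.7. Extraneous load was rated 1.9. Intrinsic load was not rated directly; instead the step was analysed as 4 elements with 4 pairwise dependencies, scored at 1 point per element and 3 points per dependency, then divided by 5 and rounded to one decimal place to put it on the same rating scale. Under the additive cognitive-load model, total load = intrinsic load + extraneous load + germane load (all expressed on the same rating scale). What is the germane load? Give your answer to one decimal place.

Intrinsic (element-interactivity): (4 × 1 + 4 × 3) / 5 = 16 / 5 = 3.2000 → 3.2.
germane load = total − intrinsic − extraneous
             = 7.7 − 3.2 − 1.9 = 2.6.

2.6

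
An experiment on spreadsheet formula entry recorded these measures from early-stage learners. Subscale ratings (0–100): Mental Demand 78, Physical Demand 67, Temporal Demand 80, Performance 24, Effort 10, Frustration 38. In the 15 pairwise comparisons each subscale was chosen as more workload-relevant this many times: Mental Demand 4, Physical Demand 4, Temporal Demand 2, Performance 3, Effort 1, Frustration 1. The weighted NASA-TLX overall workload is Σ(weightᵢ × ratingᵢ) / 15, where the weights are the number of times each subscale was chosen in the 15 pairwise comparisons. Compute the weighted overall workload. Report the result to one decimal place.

The tallies are the weights (they sum to 15).
Weighted sum = 4·78 + 4·67 + 2·80 + 3·24 + 1·10 + 1·38
            = 312 + 268 + 160 + 72 + 10 + 38 = 860.
Overall workload = 860 / 15 = 57.3333 ≈ 57.3.

57.3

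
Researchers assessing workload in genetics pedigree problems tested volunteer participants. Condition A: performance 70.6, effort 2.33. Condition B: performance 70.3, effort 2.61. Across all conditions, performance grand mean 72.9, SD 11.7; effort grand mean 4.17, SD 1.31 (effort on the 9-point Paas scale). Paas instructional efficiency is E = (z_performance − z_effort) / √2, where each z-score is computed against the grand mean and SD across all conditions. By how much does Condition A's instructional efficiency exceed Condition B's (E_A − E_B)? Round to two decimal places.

0.17

Condition A: z_P = (70.6 − 72.9)/11.7 = -0.1966; z_E = (2.33 − 4.17)/1.31 = -1.4046; E_A = (-0.1966 − (-1.4046))/√2 = 0.8542.
Condition B: z_P = (70.3 − 72.9)/11.7 = -0.2222; z_E = (2.61 − 4.17)/1.31 = -1.1908; E_B = (-0.2222 − (-1.1908))/√2 = 0.6849.
E_A − E_B = 0.8542 − 0.6849 = 0.1693 ≈ 0.17.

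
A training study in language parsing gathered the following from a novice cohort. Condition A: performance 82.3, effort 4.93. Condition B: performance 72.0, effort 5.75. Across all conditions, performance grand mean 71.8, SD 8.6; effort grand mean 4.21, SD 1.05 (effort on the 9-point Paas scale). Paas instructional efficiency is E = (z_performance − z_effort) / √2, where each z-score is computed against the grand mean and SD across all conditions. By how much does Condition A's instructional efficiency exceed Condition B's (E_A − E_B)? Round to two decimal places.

1.40

Condition A: z_P = (82.3 − 71.8)/8.6 = 1.2209; z_E = (4.93 − 4.21)/1.05 = 0.6857; E_A = (1.2209 − 0.6857)/√2 = 0.3784.
Condition B: z_P = (72.0 − 71.8)/8.6 = 0.0233; z_E = (5.75 − 4.21)/1.05 = 1.4667; E_B = (0.0233 − 1.4667)/√2 = -1.0206.
E_A − E_B = 0.3784 − (-1.0206) = 1.3990 ≈ 1.40.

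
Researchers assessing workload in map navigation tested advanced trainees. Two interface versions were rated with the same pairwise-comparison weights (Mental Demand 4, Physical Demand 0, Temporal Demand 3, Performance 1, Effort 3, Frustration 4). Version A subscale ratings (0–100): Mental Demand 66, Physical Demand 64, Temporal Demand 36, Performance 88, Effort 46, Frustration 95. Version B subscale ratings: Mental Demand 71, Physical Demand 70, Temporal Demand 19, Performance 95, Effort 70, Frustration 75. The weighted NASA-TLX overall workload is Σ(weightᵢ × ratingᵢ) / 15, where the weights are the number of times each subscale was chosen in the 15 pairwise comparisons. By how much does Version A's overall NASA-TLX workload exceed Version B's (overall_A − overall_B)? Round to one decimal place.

Version A weighted sum = 4·66 + 0·64 + 3·36 + 1·88 + 3·46 + 4·95 = 264 + 0 + 108 + 88 + 138 + 380 = 978; overall_A = 978/15 = 65.2000.
Version B weighted sum = 4·71 + 0·70 + 3·19 + 1·95 + 3·70 + 4·75 = 284 + 0 + 57 + 95 + 210 + 300 = 946; overall_B = 946/15 = 63.0667.
Difference = 65.2000 − 63.0667 = 2.1333 ≈ 2.1.

2.1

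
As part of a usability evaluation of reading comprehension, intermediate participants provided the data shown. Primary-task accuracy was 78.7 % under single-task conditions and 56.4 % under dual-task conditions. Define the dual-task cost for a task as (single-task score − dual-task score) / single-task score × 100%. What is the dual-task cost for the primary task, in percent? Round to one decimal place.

28.3

Cost = (78.7 − 56.4) / 78.7 × 100%
     = 22.3000 / 78.7 × 100% = 28.3355%.
≈ 28.3%.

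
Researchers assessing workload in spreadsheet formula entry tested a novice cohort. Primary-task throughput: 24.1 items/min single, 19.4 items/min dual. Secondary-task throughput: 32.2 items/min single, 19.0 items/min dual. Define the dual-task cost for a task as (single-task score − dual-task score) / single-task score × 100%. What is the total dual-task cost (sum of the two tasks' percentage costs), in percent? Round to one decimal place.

60.5

Primary cost = (24.1 − 19.4) / 24.1 × 100% = 19.5021%.
Secondary cost = (32.2 − 19.0) / 32.2 × 100% = 40.9938%.
Total = 19.5021% + 40.9938% = 60.4959% ≈ 60.5%.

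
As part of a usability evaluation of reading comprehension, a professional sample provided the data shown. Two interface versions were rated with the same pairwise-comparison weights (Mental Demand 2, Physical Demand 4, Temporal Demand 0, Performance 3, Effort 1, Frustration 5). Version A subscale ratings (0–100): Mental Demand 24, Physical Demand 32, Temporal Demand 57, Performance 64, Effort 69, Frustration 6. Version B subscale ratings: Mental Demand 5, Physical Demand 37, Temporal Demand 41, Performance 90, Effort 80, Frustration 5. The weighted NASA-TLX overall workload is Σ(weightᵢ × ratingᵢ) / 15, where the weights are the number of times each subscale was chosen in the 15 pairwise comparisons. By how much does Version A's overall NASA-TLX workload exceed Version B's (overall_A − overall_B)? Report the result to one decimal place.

Version A weighted sum = 2·24 + 4·32 + 0·57 + 3·64 + 1·69 + 5·6 = 48 + 128 + 0 + 192 + 69 + 30 = 467; overall_A = 467/15 = 31.1333.
Version B weighted sum = 2·5 + 4·37 + 0·41 + 3·90 + 1·80 + 5·5 = 10 + 148 + 0 + 270 + 80 + 25 = 533; overall_B = 533/15 = 35.5333.
Difference = 31.1333 − 35.5333 = -4.4000 ≈ -4.4.

-4.4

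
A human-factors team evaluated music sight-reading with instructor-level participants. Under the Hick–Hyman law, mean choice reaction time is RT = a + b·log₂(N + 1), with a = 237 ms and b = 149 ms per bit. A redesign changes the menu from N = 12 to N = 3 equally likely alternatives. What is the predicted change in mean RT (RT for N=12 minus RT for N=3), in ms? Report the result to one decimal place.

RT(12) = 237 + 149·log₂(13) = 237 + 149·3.7004 = 788.3596 ms.
RT(3) = 237 + 149·log₂(4) = 237 + 149·2.0000 = 535.0000 ms.
Difference = 788.3596 − 535.0000 = 253.3596 ≈ 253.4 ms.

253.4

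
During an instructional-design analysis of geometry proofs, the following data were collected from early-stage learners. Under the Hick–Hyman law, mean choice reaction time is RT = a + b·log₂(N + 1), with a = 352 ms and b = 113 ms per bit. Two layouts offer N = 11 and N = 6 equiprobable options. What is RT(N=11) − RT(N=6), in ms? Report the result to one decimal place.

RT(11) = 352 + 113·log₂(12) = 352 + 113·3.5850 = 757.1050 ms.
RT(6) = 352 + 113·log₂(7) = 352 + 113·2.8074 = 669.2362 ms.
Difference = 757.1050 − 669.2362 = 87.8688 ≈ 87.9 ms.

87.9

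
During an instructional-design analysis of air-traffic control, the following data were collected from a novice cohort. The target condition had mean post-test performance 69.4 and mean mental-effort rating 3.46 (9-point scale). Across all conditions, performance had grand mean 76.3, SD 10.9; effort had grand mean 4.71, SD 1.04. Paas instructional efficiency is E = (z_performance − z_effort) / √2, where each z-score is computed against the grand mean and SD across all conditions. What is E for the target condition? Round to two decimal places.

0.40

z_performance = (69.4 − 76.3) / 10.9 = -6.9000 / 10.9 = -0.6330.
z_effort = (3.46 − 4.71) / 1.04 = -1.2500 / 1.04 = -1.2019.
z_P − z_E = -0.6330 − (-1.2019) = 0.5689.
E = 0.5689 / √2 = 0.5689 / 1.41421 = 0.4023 ≈ 0.40.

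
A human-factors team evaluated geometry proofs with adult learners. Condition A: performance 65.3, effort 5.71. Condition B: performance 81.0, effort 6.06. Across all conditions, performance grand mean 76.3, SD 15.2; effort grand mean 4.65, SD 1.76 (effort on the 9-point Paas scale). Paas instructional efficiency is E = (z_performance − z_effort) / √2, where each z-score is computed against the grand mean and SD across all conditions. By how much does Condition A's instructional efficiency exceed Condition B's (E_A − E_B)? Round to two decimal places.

Condition A: z_P = (65.3 − 76.3)/15.2 = -0.7237; z_E = (5.71 − 4.65)/1.76 = 0.6023; E_A = (-0.7237 − 0.6023)/√2 = -0.9376.
Condition B: z_P = (81.0 − 76.3)/15.2 = 0.3092; z_E = (6.06 − 4.65)/1.76 = 0.8011; E_B = (0.3092 − 0.8011)/√2 = -0.3478.
E_A − E_B = -0.9376 − (-0.3478) = -0.5898 ≈ -0.59.

-0.59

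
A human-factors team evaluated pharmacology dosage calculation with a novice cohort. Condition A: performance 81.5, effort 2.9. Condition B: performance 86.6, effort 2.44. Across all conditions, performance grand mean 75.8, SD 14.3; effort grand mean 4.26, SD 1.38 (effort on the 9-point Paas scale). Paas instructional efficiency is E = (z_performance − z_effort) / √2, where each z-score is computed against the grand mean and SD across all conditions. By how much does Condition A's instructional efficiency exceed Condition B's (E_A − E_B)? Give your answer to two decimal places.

-0.49

Condition A: z_P = (81.5 − 75.8)/14.3 = 0.3986; z_E = (2.9 − 4.26)/1.38 = -0.9855; E_A = (0.3986 − (-0.9855))/√2 = 0.9787.
Condition B: z_P = (86.6 − 75.8)/14.3 = 0.7552; z_E = (2.44 − 4.26)/1.38 = -1.3188; E_B = (0.7552 − (-1.3188))/√2 = 1.4665.
E_A − E_B = 0.9787 − 1.4665 = -0.4878 ≈ -0.49.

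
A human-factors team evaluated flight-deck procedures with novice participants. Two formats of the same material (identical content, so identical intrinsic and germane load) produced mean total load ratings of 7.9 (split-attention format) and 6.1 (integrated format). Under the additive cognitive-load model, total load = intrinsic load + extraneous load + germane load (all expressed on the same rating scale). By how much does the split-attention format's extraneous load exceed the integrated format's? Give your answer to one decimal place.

Intrinsic and germane load are equal across formats, so the difference in total load equals the difference in extraneous load.
Extraneous-load difference = 7.9 − 6.1 = 1.8.

1.8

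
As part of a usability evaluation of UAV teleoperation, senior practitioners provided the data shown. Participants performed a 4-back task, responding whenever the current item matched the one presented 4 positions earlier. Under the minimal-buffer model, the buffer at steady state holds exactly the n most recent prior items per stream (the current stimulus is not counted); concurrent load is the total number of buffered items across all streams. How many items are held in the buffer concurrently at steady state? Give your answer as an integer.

The buffer holds the 4 most recent prior items.
Steady-state concurrent load = 4 items.

4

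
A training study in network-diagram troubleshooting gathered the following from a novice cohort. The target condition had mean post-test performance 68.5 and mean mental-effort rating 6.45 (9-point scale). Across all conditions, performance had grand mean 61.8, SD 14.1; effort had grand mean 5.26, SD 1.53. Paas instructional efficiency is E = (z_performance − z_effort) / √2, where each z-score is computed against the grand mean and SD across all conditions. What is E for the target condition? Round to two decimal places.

-0.21

z_performance = (68.5 − 61.8) / 14.1 = 6.7000 / 14.1 = 0.4752.
z_effort = (6.45 − 5.26) / 1.53 = 1.1900 / 1.53 = 0.7778.
z_P − z_E = 0.4752 − 0.7778 = -0.3026.
E = -0.3026 / √2 = -0.3026 / 1.41421 = -0.2140 ≈ -0.21.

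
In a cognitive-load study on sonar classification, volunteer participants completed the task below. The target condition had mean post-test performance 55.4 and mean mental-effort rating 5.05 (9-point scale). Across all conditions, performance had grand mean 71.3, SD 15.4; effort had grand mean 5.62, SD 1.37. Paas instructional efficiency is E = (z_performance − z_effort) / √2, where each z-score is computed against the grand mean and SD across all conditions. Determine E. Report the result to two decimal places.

-0.44

z_performance = (55.4 − 71.3) / 15.4 = -15.9000 / 15.4 = -1.0325.
z_effort = (5.05 − 5.62) / 1.37 = -0.5700 / 1.37 = -0.4161.
z_P − z_E = -1.0325 − (-0.4161) = -0.6164.
E = -0.6164 / √2 = -0.6164 / 1.41421 = -0.4359 ≈ -0.44.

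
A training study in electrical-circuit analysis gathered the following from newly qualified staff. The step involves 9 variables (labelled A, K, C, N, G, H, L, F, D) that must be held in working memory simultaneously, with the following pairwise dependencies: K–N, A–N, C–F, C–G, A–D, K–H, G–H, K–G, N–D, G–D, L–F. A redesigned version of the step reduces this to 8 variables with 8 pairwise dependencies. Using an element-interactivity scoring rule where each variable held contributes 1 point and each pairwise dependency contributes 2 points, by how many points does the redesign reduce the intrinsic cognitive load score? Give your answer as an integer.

7

Original: 9 × 1 + 11 × 2 = 9 + 22 = 31.
Redesigned: 8 × 1 + 8 × 2 = 8 + 16 = 24.
Reduction = 31 − 24 = 7.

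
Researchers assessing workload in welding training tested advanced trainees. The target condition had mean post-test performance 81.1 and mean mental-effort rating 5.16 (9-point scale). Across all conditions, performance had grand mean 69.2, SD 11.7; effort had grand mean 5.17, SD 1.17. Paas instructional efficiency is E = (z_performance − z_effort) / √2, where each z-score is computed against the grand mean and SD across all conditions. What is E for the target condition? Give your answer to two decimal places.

0.73

z_performance = (81.1 − 69.2) / 11.7 = 11.9000 / 11.7 = 1.0171.
z_effort = (5.16 − 5.17) / 1.17 = -0.0100 / 1.17 = -0.0085.
z_P − z_E = 1.0171 − (-0.0085) = 1.0256.
E = 1.0256 / √2 = 1.0256 / 1.41421 = 0.7252 ≈ 0.73.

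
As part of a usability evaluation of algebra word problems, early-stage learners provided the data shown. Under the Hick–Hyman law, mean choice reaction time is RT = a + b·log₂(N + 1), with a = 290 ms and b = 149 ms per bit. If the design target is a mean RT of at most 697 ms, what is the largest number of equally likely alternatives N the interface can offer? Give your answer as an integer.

Set 290 + 149·log₂(N + 1) ≤ 697.
log₂(N + 1) ≤ (697 − 290) / 149 = 2.7315.
N + 1 ≤ 2^2.7315 = 6.6415.
N ≤ 5.6415, so the largest integer N is 5.

5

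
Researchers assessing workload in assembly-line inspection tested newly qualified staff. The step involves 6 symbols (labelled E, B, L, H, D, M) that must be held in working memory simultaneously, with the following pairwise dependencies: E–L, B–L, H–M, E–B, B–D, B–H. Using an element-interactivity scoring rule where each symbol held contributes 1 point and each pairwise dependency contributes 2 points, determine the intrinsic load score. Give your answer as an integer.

18

Count of symbols held simultaneously: 6.
Count of pairwise dependencies listed: 6.
Element contribution: 6 × 1 = 6.
Interaction contribution: 6 × 2 = 12.
Intrinsic load = 6 + 12 = 18.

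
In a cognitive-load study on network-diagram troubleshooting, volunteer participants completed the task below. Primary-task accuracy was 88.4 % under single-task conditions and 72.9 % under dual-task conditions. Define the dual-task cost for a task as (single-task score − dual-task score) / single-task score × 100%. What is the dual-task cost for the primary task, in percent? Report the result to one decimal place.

17.5

Cost = (88.4 − 72.9) / 88.4 × 100%
     = 15.5000 / 88.4 × 100% = 17.5339%.
≈ 17.5%.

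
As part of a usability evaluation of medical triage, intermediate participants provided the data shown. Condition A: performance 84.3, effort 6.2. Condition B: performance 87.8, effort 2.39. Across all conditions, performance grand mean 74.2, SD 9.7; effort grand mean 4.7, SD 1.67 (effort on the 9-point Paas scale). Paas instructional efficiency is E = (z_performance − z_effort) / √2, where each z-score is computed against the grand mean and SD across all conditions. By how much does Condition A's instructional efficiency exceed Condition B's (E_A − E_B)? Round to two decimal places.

-1.87

Condition A: z_P = (84.3 − 74.2)/9.7 = 1.0412; z_E = (6.2 − 4.7)/1.67 = 0.8982; E_A = (1.0412 − 0.8982)/√2 = 0.1011.
Condition B: z_P = (87.8 − 74.2)/9.7 = 1.4021; z_E = (2.39 − 4.7)/1.67 = -1.3832; E_B = (1.4021 − (-1.3832))/√2 = 1.9695.
E_A − E_B = 0.1011 − 1.9695 = -1.8684 ≈ -1.87.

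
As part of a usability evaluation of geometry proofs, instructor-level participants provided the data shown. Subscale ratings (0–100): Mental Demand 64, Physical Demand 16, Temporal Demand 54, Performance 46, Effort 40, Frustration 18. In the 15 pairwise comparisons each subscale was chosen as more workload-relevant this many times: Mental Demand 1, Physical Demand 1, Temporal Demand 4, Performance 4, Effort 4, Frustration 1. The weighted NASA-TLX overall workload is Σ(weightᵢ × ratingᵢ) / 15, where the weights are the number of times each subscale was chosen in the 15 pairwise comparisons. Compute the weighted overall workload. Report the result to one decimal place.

The tallies are the weights (they sum to 15).
Weighted sum = 1·64 + 1·16 + 4·54 + 4·46 + 4·40 + 1·18
            = 64 + 16 + 216 + 184 + 160 + 18 = 658.
Overall workload = 658 / 15 = 43.8667 ≈ 43.9.

43.9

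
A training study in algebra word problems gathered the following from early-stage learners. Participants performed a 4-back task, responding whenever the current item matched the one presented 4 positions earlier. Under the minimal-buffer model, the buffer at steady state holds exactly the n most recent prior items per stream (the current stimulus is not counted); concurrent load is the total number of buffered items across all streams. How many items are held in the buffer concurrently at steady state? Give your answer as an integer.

4

The buffer holds the 4 most recent prior items.
Steady-state concurrent load = 4 items.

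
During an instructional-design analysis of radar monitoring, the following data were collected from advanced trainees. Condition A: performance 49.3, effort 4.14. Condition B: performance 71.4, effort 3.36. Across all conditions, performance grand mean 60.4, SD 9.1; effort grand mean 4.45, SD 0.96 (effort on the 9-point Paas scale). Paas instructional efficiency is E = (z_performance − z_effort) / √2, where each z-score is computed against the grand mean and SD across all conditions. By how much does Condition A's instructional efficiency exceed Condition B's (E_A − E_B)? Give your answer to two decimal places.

Condition A: z_P = (49.3 − 60.4)/9.1 = -1.2198; z_E = (4.14 − 4.45)/0.96 = -0.3229; E_A = (-1.2198 − (-0.3229))/√2 = -0.6342.
Condition B: z_P = (71.4 − 60.4)/9.1 = 1.2088; z_E = (3.36 − 4.45)/0.96 = -1.1354; E_B = (1.2088 − (-1.1354))/√2 = 1.6576.
E_A − E_B = -0.6342 − 1.6576 = -2.2918 ≈ -2.29.

-2.29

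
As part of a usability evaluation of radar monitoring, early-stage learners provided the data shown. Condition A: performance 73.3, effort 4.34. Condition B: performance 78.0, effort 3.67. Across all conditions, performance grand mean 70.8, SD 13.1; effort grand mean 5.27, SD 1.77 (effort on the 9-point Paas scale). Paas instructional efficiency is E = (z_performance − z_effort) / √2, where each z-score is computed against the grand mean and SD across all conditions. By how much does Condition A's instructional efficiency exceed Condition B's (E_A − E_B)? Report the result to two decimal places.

-0.52

Condition A: z_P = (73.3 − 70.8)/13.1 = 0.1908; z_E = (4.34 − 5.27)/1.77 = -0.5254; E_A = (0.1908 − (-0.5254))/√2 = 0.5064.
Condition B: z_P = (78.0 − 70.8)/13.1 = 0.5496; z_E = (3.67 − 5.27)/1.77 = -0.9040; E_B = (0.5496 − (-0.9040))/√2 = 1.0279.
E_A − E_B = 0.5064 − 1.0279 = -0.5215 ≈ -0.52.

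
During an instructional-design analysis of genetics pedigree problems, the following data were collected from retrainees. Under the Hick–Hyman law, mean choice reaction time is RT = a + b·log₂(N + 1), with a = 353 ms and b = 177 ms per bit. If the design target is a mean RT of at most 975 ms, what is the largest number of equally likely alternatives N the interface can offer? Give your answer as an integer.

Set 353 + 177·log₂(N + 1) ≤ 975.
log₂(N + 1) ≤ (975 − 353) / 177 = 3.5141.
N + 1 ≤ 2^3.5141 = 11.4248.
N ≤ 10.4248, so the largest integer N is 10.

10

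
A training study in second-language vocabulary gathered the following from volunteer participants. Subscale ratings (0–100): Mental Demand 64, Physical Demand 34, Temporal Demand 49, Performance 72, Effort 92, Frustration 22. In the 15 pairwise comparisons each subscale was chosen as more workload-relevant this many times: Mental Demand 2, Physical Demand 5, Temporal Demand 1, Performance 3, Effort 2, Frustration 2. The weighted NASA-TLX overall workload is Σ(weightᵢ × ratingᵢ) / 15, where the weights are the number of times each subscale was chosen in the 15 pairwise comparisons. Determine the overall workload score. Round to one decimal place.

The tallies are the weights (they sum to 15).
Weighted sum = 2·64 + 5·34 + 1·49 + 3·72 + 2·92 + 2·22
            = 128 + 170 + 49 + 216 + 184 + 44 = 791.
Overall workload = 791 / 15 = 52.7333 ≈ 52.7.

52.7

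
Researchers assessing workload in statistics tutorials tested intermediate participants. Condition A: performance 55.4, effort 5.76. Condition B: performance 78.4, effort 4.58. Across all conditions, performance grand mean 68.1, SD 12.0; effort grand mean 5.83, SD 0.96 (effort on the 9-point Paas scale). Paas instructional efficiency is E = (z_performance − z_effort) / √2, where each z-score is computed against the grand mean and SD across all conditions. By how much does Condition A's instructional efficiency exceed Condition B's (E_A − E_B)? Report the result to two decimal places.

Condition A: z_P = (55.4 − 68.1)/12.0 = -1.0583; z_E = (5.76 − 5.83)/0.96 = -0.0729; E_A = (-1.0583 − (-0.0729))/√2 = -0.6968.
Condition B: z_P = (78.4 − 68.1)/12.0 = 0.8583; z_E = (4.58 − 5.83)/0.96 = -1.3021; E_B = (0.8583 − (-1.3021))/√2 = 1.5276.
E_A − E_B = -0.6968 − 1.5276 = -2.2244 ≈ -2.22.

-2.22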